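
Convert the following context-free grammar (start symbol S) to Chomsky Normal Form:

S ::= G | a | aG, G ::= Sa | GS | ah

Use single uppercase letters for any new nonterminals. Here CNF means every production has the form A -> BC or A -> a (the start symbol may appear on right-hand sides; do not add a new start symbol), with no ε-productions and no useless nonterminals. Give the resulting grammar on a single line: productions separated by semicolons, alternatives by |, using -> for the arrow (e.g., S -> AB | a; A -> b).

No ε-productions.
After unit-elimination: S -> a | GS | Sa | aG | ah; G -> GS | Sa | ah.
TERM: introduce A -> a, B -> h and substitute in every rule of length ≥2.

S -> a | AB | AG | GS | SA; A -> a; B -> h; G -> AB | GS | SA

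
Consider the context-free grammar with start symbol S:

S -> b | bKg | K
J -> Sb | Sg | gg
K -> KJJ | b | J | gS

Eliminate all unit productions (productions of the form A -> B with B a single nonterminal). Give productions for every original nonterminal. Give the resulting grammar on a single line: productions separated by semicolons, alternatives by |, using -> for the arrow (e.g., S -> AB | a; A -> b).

Unit productions: K->J, S->K.
Unit pairs (A ⇒* B via units): (K,J), (S,J), (S,K).
S: inherits non-unit rules of {J, K, S} → KJJ | Sb | Sg | b | bKg | gS | gg.
J: inherits non-unit rules of {J} → Sb | Sg | gg.
K: inherits non-unit rules of {J, K} → KJJ | Sb | Sg | b | gS | gg.

S -> b | Sb | Sg | gS | gg | KJJ | bKg; J -> Sb | Sg | gg; K -> b | Sb | Sg | gS | gg | KJJ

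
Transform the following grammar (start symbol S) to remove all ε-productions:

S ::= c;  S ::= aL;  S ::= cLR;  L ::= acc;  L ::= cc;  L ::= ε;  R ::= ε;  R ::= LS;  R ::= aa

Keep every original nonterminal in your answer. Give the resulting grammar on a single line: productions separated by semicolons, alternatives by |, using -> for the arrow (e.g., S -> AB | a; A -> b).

Nullable set: {L, R}.
S -> aL: L nullable, giving a | aL.
S -> cLR: L, R nullable, giving c | cL | cLR | cR.
Drop L -> ε.
Drop R -> ε.
R -> LS: L nullable, giving LS | S.
Unchanged (no nullable symbols): S -> c; L -> acc; L -> cc; R -> aa.

S -> a | c | aL | cL | cR | cLR; L -> cc | acc; R -> S | LS | aa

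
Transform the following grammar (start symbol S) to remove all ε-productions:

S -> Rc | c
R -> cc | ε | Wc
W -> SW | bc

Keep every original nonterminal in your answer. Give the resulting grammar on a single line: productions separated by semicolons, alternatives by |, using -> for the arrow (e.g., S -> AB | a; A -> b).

S -> c | Rc; R -> Wc | cc; W -> SW | bc

Nullable set: {R}.
S -> Rc: R nullable, giving Rc | c.
Drop R -> ε.
Unchanged (no nullable symbols): S -> c; R -> Wc; R -> cc; W -> SW; W -> bc.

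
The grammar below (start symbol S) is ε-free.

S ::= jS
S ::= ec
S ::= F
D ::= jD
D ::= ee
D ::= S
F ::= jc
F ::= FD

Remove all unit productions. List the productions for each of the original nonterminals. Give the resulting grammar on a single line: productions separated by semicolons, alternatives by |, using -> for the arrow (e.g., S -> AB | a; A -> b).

S -> FD | ec | jS | jc; D -> FD | ec | ee | jD | jS | jc; F -> FD | jc

Unit productions: D->S, S->F.
Unit pairs (A ⇒* B via units): (D,F), (D,S), (S,F).
S: inherits non-unit rules of {F, S} → FD | ec | jS | jc.
D: inherits non-unit rules of {D, F, S} → FD | ec | ee | jD | jS | jc.
F: inherits non-unit rules of {F} → FD | jc.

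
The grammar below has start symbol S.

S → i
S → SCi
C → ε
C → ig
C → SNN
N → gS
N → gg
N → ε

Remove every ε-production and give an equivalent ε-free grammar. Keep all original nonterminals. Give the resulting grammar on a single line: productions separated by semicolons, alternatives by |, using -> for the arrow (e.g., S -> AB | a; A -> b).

Nullable set: {C, N}.
S -> SCi: C nullable, giving SCi | Si.
Drop C -> ε.
C -> SNN: N, N nullable, giving S | SN | SNN.
Drop N -> ε.
Unchanged (no nullable symbols): S -> i; C -> ig; N -> gS; N -> gg.

S -> i | Si | SCi; C -> S | SN | ig | SNN; N -> gS | gg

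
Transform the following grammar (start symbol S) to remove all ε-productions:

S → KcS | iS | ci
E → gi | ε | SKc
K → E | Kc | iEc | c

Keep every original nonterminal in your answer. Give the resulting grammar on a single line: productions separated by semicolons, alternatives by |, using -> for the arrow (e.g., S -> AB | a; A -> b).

Nullable set: {E, K}.
S -> KcS: K nullable, giving KcS | cS.
Drop E -> ε.
E -> SKc: K nullable, giving SKc | Sc.
K -> E: E nullable, giving E.
K -> Kc: K nullable, giving Kc | c.
K -> iEc: E nullable, giving iEc | ic.
Unchanged (no nullable symbols): S -> ci; S -> iS; E -> gi; K -> c.

S -> cS | ci | iS | KcS; E -> Sc | gi | SKc; K -> E | c | Kc | ic | iEc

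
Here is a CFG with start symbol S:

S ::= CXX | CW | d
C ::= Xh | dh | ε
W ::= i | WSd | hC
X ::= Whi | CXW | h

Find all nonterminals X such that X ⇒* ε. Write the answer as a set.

Directly nullable (have an ε-rule): {C}.
Not nullable: S, W, X — each has a terminal in every rule's right-hand side or depends on a non-nullable symbol.

{C}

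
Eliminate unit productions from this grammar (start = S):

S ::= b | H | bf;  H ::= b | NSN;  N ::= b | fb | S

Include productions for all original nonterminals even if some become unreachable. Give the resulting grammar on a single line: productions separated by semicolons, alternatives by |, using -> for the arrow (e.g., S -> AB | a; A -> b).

Unit productions: N->S, S->H.
Unit pairs (A ⇒* B via units): (N,H), (N,S), (S,H).
S: inherits non-unit rules of {H, S} → NSN | b | bf.
H: inherits non-unit rules of {H} → NSN | b.
N: inherits non-unit rules of {H, N, S} → NSN | b | bf | fb.

S -> b | bf | NSN; H -> b | NSN; N -> b | bf | fb | NSN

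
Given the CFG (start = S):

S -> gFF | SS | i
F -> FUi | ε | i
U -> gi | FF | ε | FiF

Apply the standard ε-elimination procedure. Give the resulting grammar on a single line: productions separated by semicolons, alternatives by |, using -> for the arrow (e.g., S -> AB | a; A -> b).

Nullable set: {F, U}.
S -> gFF: F, F nullable, giving g | gF | gFF.
Drop F -> ε.
F -> FUi: F, U nullable, giving FUi | Fi | Ui | i.
Drop U -> ε.
U -> FF: F, F nullable, giving F | FF.
U -> FiF: F, F nullable, giving Fi | FiF | i | iF.
Unchanged (no nullable symbols): S -> SS; S -> i; F -> i; U -> gi.

S -> g | i | SS | gF | gFF; F -> i | Fi | Ui | FUi; U -> F | i | FF | Fi | gi | iF | FiF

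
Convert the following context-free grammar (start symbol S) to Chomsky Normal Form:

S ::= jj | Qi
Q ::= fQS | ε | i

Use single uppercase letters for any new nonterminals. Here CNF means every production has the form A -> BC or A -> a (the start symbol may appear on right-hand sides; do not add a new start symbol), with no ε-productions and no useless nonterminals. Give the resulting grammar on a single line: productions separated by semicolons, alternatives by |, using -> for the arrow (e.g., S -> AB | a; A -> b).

S -> i | CC | QB; A -> f; B -> i; C -> j; D -> QS; Q -> i | AD | AS

Nullable: {Q}; after ε-elimination: S -> i | Qi | jj; Q -> i | fS | fQS.
No unit productions to eliminate.
TERM: introduce A -> f, B -> i, C -> j and substitute in every rule of length ≥2.
BIN: Q -> AQS becomes Q -> AD, D -> QS.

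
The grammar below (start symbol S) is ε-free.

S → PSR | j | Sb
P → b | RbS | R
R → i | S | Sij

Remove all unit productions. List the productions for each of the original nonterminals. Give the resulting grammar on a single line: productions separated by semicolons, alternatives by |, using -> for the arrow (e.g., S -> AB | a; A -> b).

Unit productions: P->R, R->S.
Unit pairs (A ⇒* B via units): (P,R), (P,S), (R,S).
S: inherits non-unit rules of {S} → PSR | Sb | j.
P: inherits non-unit rules of {P, R, S} → PSR | RbS | Sb | Sij | b | i | j.
R: inherits non-unit rules of {R, S} → PSR | Sb | Sij | i | j.

S -> j | Sb | PSR; P -> b | i | j | Sb | PSR | RbS | Sij; R -> i | j | Sb | PSR | Sij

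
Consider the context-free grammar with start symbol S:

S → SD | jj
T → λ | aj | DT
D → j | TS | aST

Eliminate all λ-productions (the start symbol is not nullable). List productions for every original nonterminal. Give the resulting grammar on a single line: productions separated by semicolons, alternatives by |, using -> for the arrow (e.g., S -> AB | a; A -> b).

S -> SD | jj; D -> S | j | TS | aS | aST; T -> D | DT | aj

Nullable set: {T}.
D -> TS: T nullable, giving S | TS.
D -> aST: T nullable, giving aS | aST.
Drop T -> λ.
T -> DT: T nullable, giving D | DT.
Unchanged (no nullable symbols): S -> SD; S -> jj; D -> j; T -> aj.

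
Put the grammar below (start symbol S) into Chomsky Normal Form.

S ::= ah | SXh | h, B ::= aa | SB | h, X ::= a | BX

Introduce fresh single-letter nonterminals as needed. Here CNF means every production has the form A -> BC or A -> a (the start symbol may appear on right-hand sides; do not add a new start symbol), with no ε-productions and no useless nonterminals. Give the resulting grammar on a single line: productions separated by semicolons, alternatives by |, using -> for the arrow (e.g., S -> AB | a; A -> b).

No ε-productions.
No unit productions to eliminate.
TERM: introduce A -> a, C -> h and substitute in every rule of length ≥2.
BIN: S -> SXC becomes S -> SD, D -> XC.

S -> h | AC | SD; A -> a; B -> h | AA | SB; C -> h; D -> XC; X -> a | BX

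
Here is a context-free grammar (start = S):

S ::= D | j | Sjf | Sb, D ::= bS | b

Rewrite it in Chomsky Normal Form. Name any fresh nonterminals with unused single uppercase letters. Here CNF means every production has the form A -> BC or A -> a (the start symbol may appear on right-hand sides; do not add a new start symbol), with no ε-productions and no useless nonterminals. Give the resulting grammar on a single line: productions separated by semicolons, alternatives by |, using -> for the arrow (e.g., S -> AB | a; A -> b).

No ε-productions.
After unit-elimination: S -> b | j | Sb | bS | Sjf; D -> b | bS.
TERM: introduce A -> b, C -> f, B -> j and substitute in every rule of length ≥2.
BIN: S -> SBC becomes S -> SE, E -> BC.
Drop unreachable/unproductive: D.

S -> b | j | AS | SA | SE; A -> b; B -> j; C -> f; E -> BC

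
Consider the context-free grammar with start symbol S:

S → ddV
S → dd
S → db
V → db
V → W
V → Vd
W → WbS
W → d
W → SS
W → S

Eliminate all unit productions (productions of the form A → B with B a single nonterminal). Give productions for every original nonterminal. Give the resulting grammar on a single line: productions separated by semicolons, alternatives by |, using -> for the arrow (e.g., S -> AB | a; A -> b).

Unit productions: V->W, W->S.
Unit pairs (A ⇒* B via units): (V,S), (V,W), (W,S).
S: inherits non-unit rules of {S} → db | dd | ddV.
V: inherits non-unit rules of {S, V, W} → SS | Vd | WbS | d | db | dd | ddV.
W: inherits non-unit rules of {S, W} → SS | WbS | d | db | dd | ddV.

S -> db | dd | ddV; V -> d | SS | Vd | db | dd | WbS | ddV; W -> d | SS | db | dd | WbS | ddV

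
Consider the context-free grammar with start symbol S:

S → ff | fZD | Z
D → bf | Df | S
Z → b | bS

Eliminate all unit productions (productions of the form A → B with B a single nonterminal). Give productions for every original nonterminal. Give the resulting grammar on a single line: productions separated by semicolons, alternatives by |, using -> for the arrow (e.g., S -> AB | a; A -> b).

S -> b | bS | ff | fZD; D -> b | Df | bS | bf | ff | fZD; Z -> b | bS

Unit productions: D->S, S->Z.
Unit pairs (A ⇒* B via units): (D,S), (D,Z), (S,Z).
S: inherits non-unit rules of {S, Z} → b | bS | fZD | ff.
D: inherits non-unit rules of {D, S, Z} → Df | b | bS | bf | fZD | ff.
Z: inherits non-unit rules of {Z} → b | bS.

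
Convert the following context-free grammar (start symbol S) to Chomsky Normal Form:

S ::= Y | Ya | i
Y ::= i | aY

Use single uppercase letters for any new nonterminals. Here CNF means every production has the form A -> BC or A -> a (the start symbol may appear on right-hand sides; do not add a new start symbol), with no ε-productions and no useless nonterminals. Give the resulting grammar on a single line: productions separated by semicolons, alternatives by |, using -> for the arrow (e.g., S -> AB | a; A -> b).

No ε-productions.
After unit-elimination: S -> i | Ya | aY; Y -> i | aY.
TERM: introduce A -> a and substitute in every rule of length ≥2.

S -> i | AY | YA; A -> a; Y -> i | AY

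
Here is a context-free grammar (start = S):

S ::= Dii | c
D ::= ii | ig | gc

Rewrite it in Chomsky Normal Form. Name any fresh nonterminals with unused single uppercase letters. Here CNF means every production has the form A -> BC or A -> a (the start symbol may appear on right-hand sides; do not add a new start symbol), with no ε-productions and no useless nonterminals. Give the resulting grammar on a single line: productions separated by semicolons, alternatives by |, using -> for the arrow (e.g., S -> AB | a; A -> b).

S -> c | DE; A -> g; B -> c; C -> i; D -> AB | CA | CC; E -> CC

No ε-productions.
No unit productions to eliminate.
TERM: introduce B -> c, A -> g, C -> i and substitute in every rule of length ≥2.
BIN: S -> DCC becomes S -> DE, E -> CC.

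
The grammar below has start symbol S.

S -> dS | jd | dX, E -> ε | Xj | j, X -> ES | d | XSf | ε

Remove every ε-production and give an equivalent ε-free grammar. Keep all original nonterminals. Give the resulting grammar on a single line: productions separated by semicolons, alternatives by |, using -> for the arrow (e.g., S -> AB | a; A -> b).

S -> d | dS | dX | jd; E -> j | Xj; X -> S | d | ES | Sf | XSf

Nullable set: {E, X}.
S -> dX: X nullable, giving d | dX.
Drop E -> ε.
E -> Xj: X nullable, giving Xj | j.
Drop X -> ε.
X -> ES: E nullable, giving ES | S.
X -> XSf: X nullable, giving Sf | XSf.
Unchanged (no nullable symbols): S -> dS; S -> jd; E -> j; X -> d.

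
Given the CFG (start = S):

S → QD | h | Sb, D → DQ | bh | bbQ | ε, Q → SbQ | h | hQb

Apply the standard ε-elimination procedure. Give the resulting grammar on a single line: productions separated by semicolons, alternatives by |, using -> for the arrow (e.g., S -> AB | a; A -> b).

Nullable set: {D}.
S -> QD: D nullable, giving Q | QD.
Drop D -> ε.
D -> DQ: D nullable, giving DQ | Q.
Unchanged (no nullable symbols): S -> Sb; S -> h; D -> bbQ; D -> bh; Q -> SbQ; Q -> h; Q -> hQb.

S -> Q | h | QD | Sb; D -> Q | DQ | bh | bbQ; Q -> h | SbQ | hQb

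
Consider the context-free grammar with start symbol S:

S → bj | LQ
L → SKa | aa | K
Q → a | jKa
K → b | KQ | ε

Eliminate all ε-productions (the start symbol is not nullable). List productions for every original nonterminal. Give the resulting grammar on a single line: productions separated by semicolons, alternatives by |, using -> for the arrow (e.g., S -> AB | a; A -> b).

Nullable set: {K, L}.
S -> LQ: L nullable, giving LQ | Q.
Drop K -> ε.
K -> KQ: K nullable, giving KQ | Q.
L -> K: K nullable, giving K.
L -> SKa: K nullable, giving SKa | Sa.
Q -> jKa: K nullable, giving jKa | ja.
Unchanged (no nullable symbols): S -> bj; K -> b; L -> aa; Q -> a.

S -> Q | LQ | bj; K -> Q | b | KQ; L -> K | Sa | aa | SKa; Q -> a | ja | jKa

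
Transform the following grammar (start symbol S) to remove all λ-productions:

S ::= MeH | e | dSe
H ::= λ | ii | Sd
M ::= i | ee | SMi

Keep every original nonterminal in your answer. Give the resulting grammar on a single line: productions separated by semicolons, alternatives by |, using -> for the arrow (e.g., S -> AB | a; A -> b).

S -> e | Me | MeH | dSe; H -> Sd | ii; M -> i | ee | SMi

Nullable set: {H}.
S -> MeH: H nullable, giving Me | MeH.
Drop H -> λ.
Unchanged (no nullable symbols): S -> dSe; S -> e; H -> Sd; H -> ii; M -> SMi; M -> ee; M -> i.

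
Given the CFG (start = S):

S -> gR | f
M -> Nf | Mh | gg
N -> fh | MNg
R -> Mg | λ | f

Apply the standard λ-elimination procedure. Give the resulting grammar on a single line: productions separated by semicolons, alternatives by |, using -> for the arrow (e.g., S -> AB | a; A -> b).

Nullable set: {R}.
S -> gR: R nullable, giving g | gR.
Drop R -> λ.
Unchanged (no nullable symbols): S -> f; M -> Mh; M -> Nf; M -> gg; N -> MNg; N -> fh; R -> Mg; R -> f.

S -> f | g | gR; M -> Mh | Nf | gg; N -> fh | MNg; R -> f | Mg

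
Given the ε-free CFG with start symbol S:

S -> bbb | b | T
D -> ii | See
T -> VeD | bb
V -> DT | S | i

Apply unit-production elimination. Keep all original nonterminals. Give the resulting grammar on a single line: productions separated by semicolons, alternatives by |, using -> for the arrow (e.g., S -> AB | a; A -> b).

Unit productions: S->T, V->S.
Unit pairs (A ⇒* B via units): (S,T), (V,S), (V,T).
S: inherits non-unit rules of {S, T} → VeD | b | bb | bbb.
D: inherits non-unit rules of {D} → See | ii.
T: inherits non-unit rules of {T} → VeD | bb.
V: inherits non-unit rules of {S, T, V} → DT | VeD | b | bb | bbb | i.

S -> b | bb | VeD | bbb; D -> ii | See; T -> bb | VeD; V -> b | i | DT | bb | VeD | bbb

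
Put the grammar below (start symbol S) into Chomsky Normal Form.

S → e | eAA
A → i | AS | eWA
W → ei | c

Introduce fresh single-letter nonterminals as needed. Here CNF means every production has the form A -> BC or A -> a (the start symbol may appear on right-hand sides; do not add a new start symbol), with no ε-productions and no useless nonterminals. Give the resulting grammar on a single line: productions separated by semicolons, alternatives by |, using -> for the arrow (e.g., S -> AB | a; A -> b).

No ε-productions.
No unit productions to eliminate.
TERM: introduce B -> e, C -> i and substitute in every rule of length ≥2.
BIN: A -> BWA becomes A -> BD, D -> WA; S -> BAA becomes S -> BE, E -> AA.

S -> e | BE; A -> i | AS | BD; B -> e; C -> i; D -> WA; E -> AA; W -> c | BC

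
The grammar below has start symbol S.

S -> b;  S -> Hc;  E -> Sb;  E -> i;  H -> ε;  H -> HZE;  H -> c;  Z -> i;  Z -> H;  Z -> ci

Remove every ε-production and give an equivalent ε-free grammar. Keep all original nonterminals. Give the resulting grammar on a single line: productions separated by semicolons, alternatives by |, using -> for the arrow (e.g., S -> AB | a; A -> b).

S -> b | c | Hc; E -> i | Sb; H -> E | c | HE | ZE | HZE; Z -> H | i | ci

Nullable set: {H, Z}.
S -> Hc: H nullable, giving Hc | c.
Drop H -> ε.
H -> HZE: H, Z nullable, giving E | HE | HZE | ZE.
Z -> H: H nullable, giving H.
Unchanged (no nullable symbols): S -> b; E -> Sb; E -> i; H -> c; Z -> ci; Z -> i.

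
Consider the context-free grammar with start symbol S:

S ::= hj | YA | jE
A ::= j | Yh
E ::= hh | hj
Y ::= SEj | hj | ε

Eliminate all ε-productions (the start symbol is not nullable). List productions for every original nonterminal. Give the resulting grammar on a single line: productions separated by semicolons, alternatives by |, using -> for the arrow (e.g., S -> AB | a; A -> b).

S -> A | YA | hj | jE; A -> h | j | Yh; E -> hh | hj; Y -> hj | SEj

Nullable set: {Y}.
S -> YA: Y nullable, giving A | YA.
A -> Yh: Y nullable, giving Yh | h.
Drop Y -> ε.
Unchanged (no nullable symbols): S -> hj; S -> jE; A -> j; E -> hh; E -> hj; Y -> SEj; Y -> hj.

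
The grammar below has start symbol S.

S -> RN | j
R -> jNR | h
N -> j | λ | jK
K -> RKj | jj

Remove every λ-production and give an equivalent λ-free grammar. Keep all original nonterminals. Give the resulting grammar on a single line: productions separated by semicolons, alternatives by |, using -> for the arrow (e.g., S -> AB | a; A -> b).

S -> R | j | RN; K -> jj | RKj; N -> j | jK; R -> h | jR | jNR

Nullable set: {N}.
S -> RN: N nullable, giving R | RN.
Drop N -> λ.
R -> jNR: N nullable, giving jNR | jR.
Unchanged (no nullable symbols): S -> j; K -> RKj; K -> jj; N -> j; N -> jK; R -> h.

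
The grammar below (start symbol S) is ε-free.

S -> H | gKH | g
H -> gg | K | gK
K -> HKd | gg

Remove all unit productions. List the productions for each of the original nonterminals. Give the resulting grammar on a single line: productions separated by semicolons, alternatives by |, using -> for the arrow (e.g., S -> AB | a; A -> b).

Unit productions: H->K, S->H.
Unit pairs (A ⇒* B via units): (H,K), (S,H), (S,K).
S: inherits non-unit rules of {H, K, S} → HKd | g | gK | gKH | gg.
H: inherits non-unit rules of {H, K} → HKd | gK | gg.
K: inherits non-unit rules of {K} → HKd | gg.

S -> g | gK | gg | HKd | gKH; H -> gK | gg | HKd; K -> gg | HKd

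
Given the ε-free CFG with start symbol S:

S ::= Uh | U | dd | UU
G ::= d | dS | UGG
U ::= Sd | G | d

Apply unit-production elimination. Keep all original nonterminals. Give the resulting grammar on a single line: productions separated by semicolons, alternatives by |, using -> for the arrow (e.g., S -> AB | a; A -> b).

Unit productions: S->U, U->G.
Unit pairs (A ⇒* B via units): (S,G), (S,U), (U,G).
S: inherits non-unit rules of {G, S, U} → Sd | UGG | UU | Uh | d | dS | dd.
G: inherits non-unit rules of {G} → UGG | d | dS.
U: inherits non-unit rules of {G, U} → Sd | UGG | d | dS.

S -> d | Sd | UU | Uh | dS | dd | UGG; G -> d | dS | UGG; U -> d | Sd | dS | UGG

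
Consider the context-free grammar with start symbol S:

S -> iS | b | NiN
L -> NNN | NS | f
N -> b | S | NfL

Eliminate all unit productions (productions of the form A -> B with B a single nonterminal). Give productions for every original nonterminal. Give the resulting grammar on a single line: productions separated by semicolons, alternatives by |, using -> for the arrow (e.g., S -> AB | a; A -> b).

S -> b | iS | NiN; L -> f | NS | NNN; N -> b | iS | NfL | NiN

Unit productions: N->S.
Unit pairs (A ⇒* B via units): (N,S).
S: inherits non-unit rules of {S} → NiN | b | iS.
L: inherits non-unit rules of {L} → NNN | NS | f.
N: inherits non-unit rules of {N, S} → NfL | NiN | b | iS.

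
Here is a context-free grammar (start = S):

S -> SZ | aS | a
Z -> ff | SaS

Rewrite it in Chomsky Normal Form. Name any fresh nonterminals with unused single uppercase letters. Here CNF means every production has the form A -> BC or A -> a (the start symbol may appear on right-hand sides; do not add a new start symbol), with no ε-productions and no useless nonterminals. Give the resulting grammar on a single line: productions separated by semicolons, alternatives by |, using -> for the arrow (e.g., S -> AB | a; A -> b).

S -> a | AS | SZ; A -> a; B -> f; C -> AS; Z -> BB | SC

No ε-productions.
No unit productions to eliminate.
TERM: introduce A -> a, B -> f and substitute in every rule of length ≥2.
BIN: Z -> SAS becomes Z -> SC, C -> AS.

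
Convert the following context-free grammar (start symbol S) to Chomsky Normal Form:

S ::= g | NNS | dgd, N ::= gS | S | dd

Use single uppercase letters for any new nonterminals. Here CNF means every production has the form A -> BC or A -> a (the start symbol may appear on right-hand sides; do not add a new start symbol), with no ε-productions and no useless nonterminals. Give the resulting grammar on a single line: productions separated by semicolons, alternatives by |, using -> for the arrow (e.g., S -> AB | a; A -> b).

No ε-productions.
After unit-elimination: S -> g | NNS | dgd; N -> g | dd | gS | NNS | dgd.
TERM: introduce A -> d, B -> g and substitute in every rule of length ≥2.
BIN: N -> ABA becomes N -> AC, C -> BA; N -> NNS becomes N -> ND, D -> NS; S -> ABA becomes S -> AE, E -> BA; S -> NNS becomes S -> NF, F -> NS.

S -> g | AE | NF; A -> d; B -> g; C -> BA; D -> NS; E -> BA; F -> NS; N -> g | AA | AC | BS | ND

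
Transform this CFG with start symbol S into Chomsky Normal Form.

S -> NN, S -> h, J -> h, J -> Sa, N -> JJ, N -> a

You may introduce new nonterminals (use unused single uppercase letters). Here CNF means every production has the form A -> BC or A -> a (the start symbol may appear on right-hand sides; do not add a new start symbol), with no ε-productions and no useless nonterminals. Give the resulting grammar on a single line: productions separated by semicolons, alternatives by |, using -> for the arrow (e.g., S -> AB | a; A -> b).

S -> h | NN; A -> a; J -> h | SA; N -> a | JJ

No ε-productions.
No unit productions to eliminate.
TERM: introduce A -> a and substitute in every rule of length ≥2.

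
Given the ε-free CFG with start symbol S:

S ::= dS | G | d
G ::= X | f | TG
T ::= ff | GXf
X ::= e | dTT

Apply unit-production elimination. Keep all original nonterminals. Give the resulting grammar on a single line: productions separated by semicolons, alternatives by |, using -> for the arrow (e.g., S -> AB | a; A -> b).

S -> d | e | f | TG | dS | dTT; G -> e | f | TG | dTT; T -> ff | GXf; X -> e | dTT

Unit productions: G->X, S->G.
Unit pairs (A ⇒* B via units): (G,X), (S,G), (S,X).
S: inherits non-unit rules of {G, S, X} → TG | d | dS | dTT | e | f.
G: inherits non-unit rules of {G, X} → TG | dTT | e | f.
T: inherits non-unit rules of {T} → GXf | ff.
X: inherits non-unit rules of {X} → dTT | e.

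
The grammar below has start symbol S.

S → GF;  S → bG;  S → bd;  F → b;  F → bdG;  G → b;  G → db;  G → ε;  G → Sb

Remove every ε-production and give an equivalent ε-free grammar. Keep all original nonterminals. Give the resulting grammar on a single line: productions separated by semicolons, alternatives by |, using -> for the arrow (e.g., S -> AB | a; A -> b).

S -> F | b | GF | bG | bd; F -> b | bd | bdG; G -> b | Sb | db

Nullable set: {G}.
S -> GF: G nullable, giving F | GF.
S -> bG: G nullable, giving b | bG.
F -> bdG: G nullable, giving bd | bdG.
Drop G -> ε.
Unchanged (no nullable symbols): S -> bd; F -> b; G -> Sb; G -> b; G -> db.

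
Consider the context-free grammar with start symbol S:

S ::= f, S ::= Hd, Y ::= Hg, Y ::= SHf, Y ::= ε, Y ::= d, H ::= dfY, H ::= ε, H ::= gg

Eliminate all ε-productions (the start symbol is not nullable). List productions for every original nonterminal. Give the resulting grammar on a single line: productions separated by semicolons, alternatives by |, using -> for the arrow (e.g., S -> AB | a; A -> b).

S -> d | f | Hd; H -> df | gg | dfY; Y -> d | g | Hg | Sf | SHf

Nullable set: {H, Y}.
S -> Hd: H nullable, giving Hd | d.
Drop H -> ε.
H -> dfY: Y nullable, giving df | dfY.
Drop Y -> ε.
Y -> Hg: H nullable, giving Hg | g.
Y -> SHf: H nullable, giving SHf | Sf.
Unchanged (no nullable symbols): S -> f; H -> gg; Y -> d.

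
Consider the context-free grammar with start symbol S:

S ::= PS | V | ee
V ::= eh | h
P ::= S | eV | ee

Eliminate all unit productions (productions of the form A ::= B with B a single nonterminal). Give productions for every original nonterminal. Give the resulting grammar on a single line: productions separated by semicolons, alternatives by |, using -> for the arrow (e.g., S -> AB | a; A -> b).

Unit productions: P->S, S->V.
Unit pairs (A ⇒* B via units): (P,S), (P,V), (S,V).
S: inherits non-unit rules of {S, V} → PS | ee | eh | h.
P: inherits non-unit rules of {P, S, V} → PS | eV | ee | eh | h.
V: inherits non-unit rules of {V} → eh | h.

S -> h | PS | ee | eh; P -> h | PS | eV | ee | eh; V -> h | eh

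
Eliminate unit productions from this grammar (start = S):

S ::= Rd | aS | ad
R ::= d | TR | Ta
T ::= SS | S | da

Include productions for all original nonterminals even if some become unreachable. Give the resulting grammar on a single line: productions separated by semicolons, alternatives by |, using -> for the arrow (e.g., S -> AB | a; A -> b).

Unit productions: T->S.
Unit pairs (A ⇒* B via units): (T,S).
S: inherits non-unit rules of {S} → Rd | aS | ad.
R: inherits non-unit rules of {R} → TR | Ta | d.
T: inherits non-unit rules of {S, T} → Rd | SS | aS | ad | da.

S -> Rd | aS | ad; R -> d | TR | Ta; T -> Rd | SS | aS | ad | da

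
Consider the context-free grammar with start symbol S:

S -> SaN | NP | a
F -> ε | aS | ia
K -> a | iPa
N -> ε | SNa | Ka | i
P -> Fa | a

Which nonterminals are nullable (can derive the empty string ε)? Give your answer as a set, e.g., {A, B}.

{F, N}

Directly nullable (have an ε-rule): {F, N}.
Not nullable: K, P, S — each has a terminal in every rule's right-hand side or depends on a non-nullable symbol.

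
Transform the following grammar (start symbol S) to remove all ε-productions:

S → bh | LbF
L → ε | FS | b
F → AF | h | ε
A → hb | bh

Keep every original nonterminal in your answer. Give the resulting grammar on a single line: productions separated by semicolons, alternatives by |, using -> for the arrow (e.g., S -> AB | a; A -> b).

S -> b | Lb | bF | bh | LbF; A -> bh | hb; F -> A | h | AF; L -> S | b | FS

Nullable set: {F, L}.
S -> LbF: L, F nullable, giving Lb | LbF | b | bF.
Drop F -> ε.
F -> AF: F nullable, giving A | AF.
Drop L -> ε.
L -> FS: F nullable, giving FS | S.
Unchanged (no nullable symbols): S -> bh; A -> bh; A -> hb; F -> h; L -> b.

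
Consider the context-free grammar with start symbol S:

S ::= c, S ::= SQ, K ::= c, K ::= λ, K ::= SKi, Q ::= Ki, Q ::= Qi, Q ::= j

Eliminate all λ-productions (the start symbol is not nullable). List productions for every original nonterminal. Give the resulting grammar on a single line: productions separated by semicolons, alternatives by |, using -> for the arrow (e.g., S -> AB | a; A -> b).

Nullable set: {K}.
Drop K -> λ.
K -> SKi: K nullable, giving SKi | Si.
Q -> Ki: K nullable, giving Ki | i.
Unchanged (no nullable symbols): S -> SQ; S -> c; K -> c; Q -> Qi; Q -> j.

S -> c | SQ; K -> c | Si | SKi; Q -> i | j | Ki | Qi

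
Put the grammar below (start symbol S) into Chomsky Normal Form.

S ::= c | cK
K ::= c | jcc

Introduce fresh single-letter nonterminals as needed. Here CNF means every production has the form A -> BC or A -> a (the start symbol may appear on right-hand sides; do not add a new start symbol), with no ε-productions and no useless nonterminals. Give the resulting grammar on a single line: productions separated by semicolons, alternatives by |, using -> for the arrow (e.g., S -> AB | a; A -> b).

S -> c | BK; A -> j; B -> c; C -> BB; K -> c | AC

No ε-productions.
No unit productions to eliminate.
TERM: introduce B -> c, A -> j and substitute in every rule of length ≥2.
BIN: K -> ABB becomes K -> AC, C -> BB.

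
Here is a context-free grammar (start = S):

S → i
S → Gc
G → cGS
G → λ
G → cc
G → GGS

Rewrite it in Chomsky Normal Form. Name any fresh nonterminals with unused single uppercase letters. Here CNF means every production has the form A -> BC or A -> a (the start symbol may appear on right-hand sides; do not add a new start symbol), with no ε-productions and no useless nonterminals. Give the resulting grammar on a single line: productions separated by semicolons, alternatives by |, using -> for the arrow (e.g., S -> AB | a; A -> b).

S -> c | i | GA; A -> c; B -> GS; C -> GS; G -> c | i | AA | AB | AS | GA | GC | GS

Nullable: {G}; after ε-elimination: S -> c | i | Gc; G -> S | GS | cS | cc | GGS | cGS.
After unit-elimination: S -> c | i | Gc; G -> c | i | GS | Gc | cS | cc | GGS | cGS.
TERM: introduce A -> c and substitute in every rule of length ≥2.
BIN: G -> AGS becomes G -> AB, B -> GS; G -> GGS becomes G -> GC, C -> GS.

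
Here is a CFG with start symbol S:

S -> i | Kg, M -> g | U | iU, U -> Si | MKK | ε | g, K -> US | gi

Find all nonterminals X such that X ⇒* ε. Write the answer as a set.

{M, U}

Directly nullable (have an ε-rule): {U}.
M is nullable via M -> U (every symbol on the right is already known nullable).
Not nullable: K, S — each has a terminal in every rule's right-hand side or depends on a non-nullable symbol.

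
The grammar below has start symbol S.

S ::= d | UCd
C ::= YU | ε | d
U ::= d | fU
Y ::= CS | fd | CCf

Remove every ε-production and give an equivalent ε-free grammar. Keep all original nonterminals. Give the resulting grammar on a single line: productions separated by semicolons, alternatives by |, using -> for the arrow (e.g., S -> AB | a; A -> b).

S -> d | Ud | UCd; C -> d | YU; U -> d | fU; Y -> S | f | CS | Cf | fd | CCf

Nullable set: {C}.
S -> UCd: C nullable, giving UCd | Ud.
Drop C -> ε.
Y -> CCf: C, C nullable, giving CCf | Cf | f.
Y -> CS: C nullable, giving CS | S.
Unchanged (no nullable symbols): S -> d; C -> YU; C -> d; U -> d; U -> fU; Y -> fd.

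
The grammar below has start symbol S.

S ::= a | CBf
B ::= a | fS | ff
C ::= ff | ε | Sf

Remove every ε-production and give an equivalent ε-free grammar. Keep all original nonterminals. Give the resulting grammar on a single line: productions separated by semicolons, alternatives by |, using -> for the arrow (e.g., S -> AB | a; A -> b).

Nullable set: {C}.
S -> CBf: C nullable, giving Bf | CBf.
Drop C -> ε.
Unchanged (no nullable symbols): S -> a; B -> a; B -> fS; B -> ff; C -> Sf; C -> ff.

S -> a | Bf | CBf; B -> a | fS | ff; C -> Sf | ff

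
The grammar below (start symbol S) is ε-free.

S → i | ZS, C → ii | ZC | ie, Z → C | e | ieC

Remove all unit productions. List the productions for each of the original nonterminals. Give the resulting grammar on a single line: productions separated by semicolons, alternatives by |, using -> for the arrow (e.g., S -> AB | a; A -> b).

Unit productions: Z->C.
Unit pairs (A ⇒* B via units): (Z,C).
S: inherits non-unit rules of {S} → ZS | i.
C: inherits non-unit rules of {C} → ZC | ie | ii.
Z: inherits non-unit rules of {C, Z} → ZC | e | ie | ieC | ii.

S -> i | ZS; C -> ZC | ie | ii; Z -> e | ZC | ie | ii | ieC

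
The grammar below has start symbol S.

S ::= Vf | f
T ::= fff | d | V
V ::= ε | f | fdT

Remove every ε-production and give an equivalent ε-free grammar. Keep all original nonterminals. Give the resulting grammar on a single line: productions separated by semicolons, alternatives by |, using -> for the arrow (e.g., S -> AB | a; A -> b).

Nullable set: {T, V}.
S -> Vf: V nullable, giving Vf | f.
T -> V: V nullable, giving V.
Drop V -> ε.
V -> fdT: T nullable, giving fd | fdT.
Unchanged (no nullable symbols): S -> f; T -> d; T -> fff; V -> f.

S -> f | Vf; T -> V | d | fff; V -> f | fd | fdT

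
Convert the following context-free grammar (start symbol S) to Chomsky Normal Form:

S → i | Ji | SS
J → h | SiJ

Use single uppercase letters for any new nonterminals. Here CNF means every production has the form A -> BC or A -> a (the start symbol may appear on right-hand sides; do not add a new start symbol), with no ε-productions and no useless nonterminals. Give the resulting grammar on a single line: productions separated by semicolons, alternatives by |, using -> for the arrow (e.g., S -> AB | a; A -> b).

No ε-productions.
No unit productions to eliminate.
TERM: introduce A -> i and substitute in every rule of length ≥2.
BIN: J -> SAJ becomes J -> SB, B -> AJ.

S -> i | JA | SS; A -> i; B -> AJ; J -> h | SB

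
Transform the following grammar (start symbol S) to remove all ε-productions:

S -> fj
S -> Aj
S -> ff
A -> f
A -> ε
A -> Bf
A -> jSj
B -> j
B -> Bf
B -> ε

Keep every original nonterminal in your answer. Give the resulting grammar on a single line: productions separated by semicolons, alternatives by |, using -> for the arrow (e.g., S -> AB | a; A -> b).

S -> j | Aj | ff | fj; A -> f | Bf | jSj; B -> f | j | Bf

Nullable set: {A, B}.
S -> Aj: A nullable, giving Aj | j.
Drop A -> ε.
A -> Bf: B nullable, giving Bf | f.
Drop B -> ε.
B -> Bf: B nullable, giving Bf | f.
Unchanged (no nullable symbols): S -> ff; S -> fj; A -> f; A -> jSj; B -> j.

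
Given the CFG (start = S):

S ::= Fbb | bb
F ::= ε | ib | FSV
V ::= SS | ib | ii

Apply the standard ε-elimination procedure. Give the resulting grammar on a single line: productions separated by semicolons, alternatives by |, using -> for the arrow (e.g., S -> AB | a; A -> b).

S -> bb | Fbb; F -> SV | ib | FSV; V -> SS | ib | ii

Nullable set: {F}.
S -> Fbb: F nullable, giving Fbb | bb.
Drop F -> ε.
F -> FSV: F nullable, giving FSV | SV.
Unchanged (no nullable symbols): S -> bb; F -> ib; V -> SS; V -> ib; V -> ii.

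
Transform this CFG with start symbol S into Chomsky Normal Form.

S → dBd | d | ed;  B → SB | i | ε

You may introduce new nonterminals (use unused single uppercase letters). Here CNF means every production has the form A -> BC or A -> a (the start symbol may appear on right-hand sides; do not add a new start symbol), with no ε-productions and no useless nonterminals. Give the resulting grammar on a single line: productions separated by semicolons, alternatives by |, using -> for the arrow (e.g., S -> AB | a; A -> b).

Nullable: {B}; after ε-elimination: S -> d | dd | ed | dBd; B -> S | i | SB.
After unit-elimination: S -> d | dd | ed | dBd; B -> d | i | SB | dd | ed | dBd.
TERM: introduce A -> d, C -> e and substitute in every rule of length ≥2.
BIN: B -> ABA becomes B -> AD, D -> BA; S -> ABA becomes S -> AE, E -> BA.

S -> d | AA | AE | CA; A -> d; B -> d | i | AA | AD | CA | SB; C -> e; D -> BA; E -> BA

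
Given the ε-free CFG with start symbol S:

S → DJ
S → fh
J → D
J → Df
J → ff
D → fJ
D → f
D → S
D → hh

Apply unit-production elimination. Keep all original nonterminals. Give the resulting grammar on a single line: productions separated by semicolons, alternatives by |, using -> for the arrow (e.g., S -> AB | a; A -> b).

Unit productions: D->S, J->D.
Unit pairs (A ⇒* B via units): (D,S), (J,D), (J,S).
S: inherits non-unit rules of {S} → DJ | fh.
D: inherits non-unit rules of {D, S} → DJ | f | fJ | fh | hh.
J: inherits non-unit rules of {D, J, S} → DJ | Df | f | fJ | ff | fh | hh.

S -> DJ | fh; D -> f | DJ | fJ | fh | hh; J -> f | DJ | Df | fJ | ff | fh | hh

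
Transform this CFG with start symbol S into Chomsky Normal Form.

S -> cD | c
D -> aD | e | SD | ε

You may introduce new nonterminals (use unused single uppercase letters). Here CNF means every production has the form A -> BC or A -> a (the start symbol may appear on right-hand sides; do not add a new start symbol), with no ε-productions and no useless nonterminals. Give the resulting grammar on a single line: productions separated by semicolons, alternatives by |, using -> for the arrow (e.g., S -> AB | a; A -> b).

S -> c | BD; A -> a; B -> c; D -> a | c | e | AD | BD | SD

Nullable: {D}; after ε-elimination: S -> c | cD; D -> S | a | e | SD | aD.
After unit-elimination: S -> c | cD; D -> a | c | e | SD | aD | cD.
TERM: introduce A -> a, B -> c and substitute in every rule of length ≥2.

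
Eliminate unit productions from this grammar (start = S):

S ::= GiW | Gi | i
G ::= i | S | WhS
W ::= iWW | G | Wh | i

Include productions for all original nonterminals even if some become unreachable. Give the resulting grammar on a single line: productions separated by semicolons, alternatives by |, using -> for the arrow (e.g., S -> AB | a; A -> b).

Unit productions: G->S, W->G.
Unit pairs (A ⇒* B via units): (G,S), (W,G), (W,S).
S: inherits non-unit rules of {S} → Gi | GiW | i.
G: inherits non-unit rules of {G, S} → Gi | GiW | WhS | i.
W: inherits non-unit rules of {G, S, W} → Gi | GiW | Wh | WhS | i | iWW.

S -> i | Gi | GiW; G -> i | Gi | GiW | WhS; W -> i | Gi | Wh | GiW | WhS | iWW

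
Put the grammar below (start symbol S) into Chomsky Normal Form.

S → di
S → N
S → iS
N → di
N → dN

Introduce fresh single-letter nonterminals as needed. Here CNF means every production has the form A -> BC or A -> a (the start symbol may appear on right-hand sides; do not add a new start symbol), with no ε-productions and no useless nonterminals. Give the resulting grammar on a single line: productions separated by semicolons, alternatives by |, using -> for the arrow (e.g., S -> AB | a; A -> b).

No ε-productions.
After unit-elimination: S -> dN | di | iS; N -> dN | di.
TERM: introduce A -> d, B -> i and substitute in every rule of length ≥2.

S -> AB | AN | BS; A -> d; B -> i; N -> AB | AN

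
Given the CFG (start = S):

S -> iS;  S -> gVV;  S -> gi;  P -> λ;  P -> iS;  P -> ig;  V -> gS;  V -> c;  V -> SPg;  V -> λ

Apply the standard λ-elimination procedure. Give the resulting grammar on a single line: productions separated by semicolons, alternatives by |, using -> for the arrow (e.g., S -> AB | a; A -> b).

Nullable set: {P, V}.
S -> gVV: V, V nullable, giving g | gV | gVV.
Drop P -> λ.
Drop V -> λ.
V -> SPg: P nullable, giving SPg | Sg.
Unchanged (no nullable symbols): S -> gi; S -> iS; P -> iS; P -> ig; V -> c; V -> gS.

S -> g | gV | gi | iS | gVV; P -> iS | ig; V -> c | Sg | gS | SPg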